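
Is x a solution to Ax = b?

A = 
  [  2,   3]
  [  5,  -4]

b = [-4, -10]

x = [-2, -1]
No

Ax = [-7, -6] ≠ b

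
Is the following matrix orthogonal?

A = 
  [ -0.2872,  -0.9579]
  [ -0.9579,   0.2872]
Yes

AᵀA = 
  [  1.0001,   0]
  [  0,   1.0001]
≈ I (equal to I up to the 4-dp rounding of the entries)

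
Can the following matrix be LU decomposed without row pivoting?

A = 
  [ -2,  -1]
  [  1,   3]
Yes.
A[1,1] = -2 ≠ 0, so Gaussian elimination proceeds without a row swap: multiplier ℓ₂₁ = (1)/(-2) = -1/2, and U[2,2] = 3 - (-1/2)(-1) = 5/2.
L = 
  [   1,    0]
  [-1/2,    1]
U = 
  [ -2,  -1]
  [  0, 5/2]
Check row 2 of LU: [(-1/2)(-2), (-1/2)(-1) + (5/2)] = [1, 3] = row 2 of A ✓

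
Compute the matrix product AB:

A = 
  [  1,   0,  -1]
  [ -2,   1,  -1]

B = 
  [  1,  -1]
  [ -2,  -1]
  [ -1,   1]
AB = 
  [  2,  -2]
  [ -3,   0]

A is 2×3 and B is 3×2, so AB is 2×2. Each entry is (row of A)·(column of B):
AB[1,1] = (1)(1) + (0)(-2) + (-1)(-1) = 2
AB[1,2] = (1)(-1) + (0)(-1) + (-1)(1) = -2
AB[2,1] = (-2)(1) + (1)(-2) + (-1)(-1) = -3
AB[2,2] = (-2)(-1) + (1)(-1) + (-1)(1) = 0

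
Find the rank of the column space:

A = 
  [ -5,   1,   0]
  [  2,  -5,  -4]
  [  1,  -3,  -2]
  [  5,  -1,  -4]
dim(Col(A)) = 3

Row reduce:
R2 → R2 + (2/5)·R1
R3 → R3 + (1/5)·R1
R4 → R4 + (1)·R1
R3 → R3 - (14/23)·R2
R4 → R4 + (46/5)·R3
REF = 
  [   -5,     1,     0]
  [    0, -23/5,    -4]
  [    0,     0, 10/23]
  [    0,     0,     0]
Pivot columns: 1, 2, 3 → 3 pivots.
dim(Col(A)) = number of pivot columns = 3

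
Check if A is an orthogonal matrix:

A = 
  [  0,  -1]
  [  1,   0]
Yes

AᵀA = 
  [  1,   0]
  [  0,   1]
= I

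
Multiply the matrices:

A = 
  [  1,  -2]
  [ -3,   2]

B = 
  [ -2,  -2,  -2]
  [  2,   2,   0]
AB = 
  [ -6,  -6,  -2]
  [ 10,  10,   6]

A is 2×2 and B is 2×3, so AB is 2×3. Each entry is (row of A)·(column of B):
AB[1,1] = (1)(-2) + (-2)(2) = -6
AB[1,2] = (1)(-2) + (-2)(2) = -6
AB[1,3] = (1)(-2) + (-2)(0) = -2
AB[2,1] = (-3)(-2) + (2)(2) = 10
AB[2,2] = (-3)(-2) + (2)(2) = 10
AB[2,3] = (-3)(-2) + (2)(0) = 6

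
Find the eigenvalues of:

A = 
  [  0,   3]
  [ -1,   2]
λ = 1 + i√2, 1 - i√2  (≈ 1 + 1.414i, 1 - 1.414i)

tr(A) = 2, det(A) = 3
Characteristic polynomial: λ² - tr(A)λ + det(A) = λ² - 2λ + 3
λ² - 2λ + 3 = 0  ⇒  λ = (2 ± √((-2)² - 4·(3)))/2 = (2 ± √(-8))/2
  = 1 + i√2,  1 - i√2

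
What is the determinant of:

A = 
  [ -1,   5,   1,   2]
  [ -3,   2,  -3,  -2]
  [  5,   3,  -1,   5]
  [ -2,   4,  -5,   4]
Cofactor expansion along row 1: det(A) = a₁₁M₁₁ - a₁₂M₁₂ + a₁₃M₁₃ - a₁₄M₁₄

M₁₁ = det[[2, -3, -2]; [3, -1, 5]; [4, -5, 4]]
  = (2)·((-1)(4) - (5)(-5)) - (-3)·((3)(4) - (5)(4)) + (-2)·((3)(-5) - (-1)(4))
  = (2)(21) - (-3)(-8) + (-2)(-11)
  = 40
M₁₂ = det[[-3, -3, -2]; [5, -1, 5]; [-2, -5, 4]]
  = (-3)·((-1)(4) - (5)(-5)) - (-3)·((5)(4) - (5)(-2)) + (-2)·((5)(-5) - (-1)(-2))
  = (-3)(21) - (-3)(30) + (-2)(-27)
  = 81
M₁₃ = det[[-3, 2, -2]; [5, 3, 5]; [-2, 4, 4]]
  = (-3)·((3)(4) - (5)(4)) - (2)·((5)(4) - (5)(-2)) + (-2)·((5)(4) - (3)(-2))
  = (-3)(-8) - (2)(30) + (-2)(26)
  = -88
M₁₄ = det[[-3, 2, -3]; [5, 3, -1]; [-2, 4, -5]]
  = (-3)·((3)(-5) - (-1)(4)) - (2)·((5)(-5) - (-1)(-2)) + (-3)·((5)(4) - (3)(-2))
  = (-3)(-11) - (2)(-27) + (-3)(26)
  = 9

det(A) = (-1)(40) - (5)(81) + (1)(-88) - (2)(9) = -551

det(A) = -551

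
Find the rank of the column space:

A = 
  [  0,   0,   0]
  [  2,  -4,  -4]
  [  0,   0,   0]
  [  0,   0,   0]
Row reduce:
Swap R1 ↔ R2
REF = 
  [  2,  -4,  -4]
  [  0,   0,   0]
  [  0,   0,   0]
  [  0,   0,   0]
Pivot columns: 1 → 1 pivot.
dim(Col(A)) = number of pivot columns = 1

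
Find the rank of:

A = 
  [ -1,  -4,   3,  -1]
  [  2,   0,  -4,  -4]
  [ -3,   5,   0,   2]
rank(A) = 3

Row reduce:
R2 → R2 + (2)·R1
R3 → R3 - (3)·R1
R3 → R3 + (17/8)·R2
REF = 
  [   -1,    -4,     3,    -1]
  [    0,    -8,     2,    -6]
  [    0,     0, -19/4, -31/4]
Pivot columns: 1, 2, 3 → 3 pivots.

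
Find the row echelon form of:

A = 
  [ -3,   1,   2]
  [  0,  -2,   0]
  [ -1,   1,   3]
Row operations:
R3 → R3 - (1/3)·R1
R3 → R3 + (1/3)·R2

Resulting echelon form:
REF = 
  [ -3,   1,   2]
  [  0,  -2,   0]
  [  0,   0, 7/3]

Rank = 3 (number of non-zero pivot rows).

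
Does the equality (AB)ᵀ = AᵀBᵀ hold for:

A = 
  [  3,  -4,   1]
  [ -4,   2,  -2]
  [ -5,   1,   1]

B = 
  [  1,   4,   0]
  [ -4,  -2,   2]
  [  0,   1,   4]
No

(AB)ᵀ = 
  [ 19, -12,  -9]
  [ 21, -22, -21]
  [ -4,  -4,   6]

AᵀBᵀ = 
  [-13, -14, -24]
  [  4,  14,   6]
  [ -7,   2,   2]

The two matrices differ, so (AB)ᵀ ≠ AᵀBᵀ in general. The correct identity is (AB)ᵀ = BᵀAᵀ.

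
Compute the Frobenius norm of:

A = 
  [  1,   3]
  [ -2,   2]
||A||_F = 4.243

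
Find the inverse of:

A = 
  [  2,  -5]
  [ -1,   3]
det(A) = (2)(3) - (-5)(-1) = 1
For a 2×2 matrix, A⁻¹ = (1/det(A)) · [[d, -b], [-c, a]]
    = (1) · [[3, 5], [1, 2]]

A⁻¹ = 
  [  3,   5]
  [  1,   2]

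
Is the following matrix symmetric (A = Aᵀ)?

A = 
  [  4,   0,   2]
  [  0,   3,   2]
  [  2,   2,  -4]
Yes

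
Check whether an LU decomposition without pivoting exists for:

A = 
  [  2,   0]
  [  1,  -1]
Yes.
A[1,1] = 2 ≠ 0, so Gaussian elimination proceeds without a row swap: multiplier ℓ₂₁ = (1)/(2) = 1/2, and U[2,2] = -1 - (1/2)(0) = -1.
L = 
  [  1,   0]
  [1/2,   1]
U = 
  [  2,   0]
  [  0,  -1]
Check row 2 of LU: [(1/2)(2), (1/2)(0) + (-1)] = [1, -1] = row 2 of A ✓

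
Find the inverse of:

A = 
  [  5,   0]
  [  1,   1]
det(A) = (5)(1) - (0)(1) = 5
For a 2×2 matrix, A⁻¹ = (1/det(A)) · [[d, -b], [-c, a]]
    = (1/5) · [[1, 0], [-1, 5]]

A⁻¹ = 
  [ 1/5,    0]
  [-1/5,    1]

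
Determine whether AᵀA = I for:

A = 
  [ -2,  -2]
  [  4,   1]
No

AᵀA = 
  [ 20,   8]
  [  8,   5]
≠ I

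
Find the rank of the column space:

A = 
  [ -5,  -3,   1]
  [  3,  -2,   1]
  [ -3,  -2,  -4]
Row reduce:
R2 → R2 + (3/5)·R1
R3 → R3 - (3/5)·R1
R3 → R3 - (1/19)·R2
REF = 
  [    -5,     -3,      1]
  [     0,  -19/5,    8/5]
  [     0,      0, -89/19]
Pivot columns: 1, 2, 3 → 3 pivots.
dim(Col(A)) = number of pivot columns = 3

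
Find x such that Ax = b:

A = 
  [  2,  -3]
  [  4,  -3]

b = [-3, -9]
Row reduce the augmented matrix [A|b]:
R2 → R2 - (2)·R1
REF = 
  [  2,  -3,  -3]
  [  0,   3,  -3]

Back-substitution:
x₂ = (-3) / 3 = -1
x₁ = (-3 - (-3)(-1)) / 2 = -3

x = [-3, -1]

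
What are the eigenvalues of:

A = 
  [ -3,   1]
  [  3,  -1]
tr(A) = -4, det(A) = 0
Characteristic polynomial: λ² - tr(A)λ + det(A) = λ² + 4λ
λ² + 4λ = λ(λ + 4)

λ = 0, -4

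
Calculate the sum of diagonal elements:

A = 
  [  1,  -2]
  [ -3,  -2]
-1

tr(A) = 1 + -2 = -1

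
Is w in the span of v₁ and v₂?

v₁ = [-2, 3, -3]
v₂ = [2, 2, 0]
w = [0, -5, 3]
Yes

Form the augmented matrix and row-reduce:
[v₁|v₂|w] = 
  [ -2,   2,   0]
  [  3,   2,  -5]
  [ -3,   0,   3]
R2 → R2 + (3/2)·R1
R3 → R3 - (3/2)·R1
R3 → R3 + (3/5)·R2
REF = 
  [ -2,   2,   0]
  [  0,   5,  -5]
  [  0,   0,   0]

No row of the form [0 0 | nonzero], so the system is consistent. Back-substitution gives c₁ = -1, c₂ = -1: w = (-1)·v₁ + (-1)·v₂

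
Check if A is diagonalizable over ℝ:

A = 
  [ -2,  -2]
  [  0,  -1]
Yes

tr(A) = -3, det(A) = 2
Characteristic polynomial: λ² - tr(A)λ + det(A) = λ² + 3λ + 2
λ² + 3λ + 2 = (λ + 2)(λ + 1)
Eigenvalues: -1, -2
λ=-2: alg. mult. = 1, geom. mult. = 2 - rank(A - (-2)I) = 2 - 1 = 1
λ=-1: alg. mult. = 1, geom. mult. = 2 - rank(A - (-1)I) = 2 - 1 = 1
Sum of geometric multiplicities equals n, so A has n independent eigenvectors.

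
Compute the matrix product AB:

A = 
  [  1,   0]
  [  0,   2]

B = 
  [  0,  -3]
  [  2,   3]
AB = 
  [  0,  -3]
  [  4,   6]

A is 2×2 and B is 2×2, so AB is 2×2. Each entry is (row of A)·(column of B):
AB[1,1] = (1)(0) + (0)(2) = 0
AB[1,2] = (1)(-3) + (0)(3) = -3
AB[2,1] = (0)(0) + (2)(2) = 4
AB[2,2] = (0)(-3) + (2)(3) = 6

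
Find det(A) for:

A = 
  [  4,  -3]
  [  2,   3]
For a 2×2 matrix, det = ad - bc = (4)(3) - (-3)(2) = 18

det(A) = 18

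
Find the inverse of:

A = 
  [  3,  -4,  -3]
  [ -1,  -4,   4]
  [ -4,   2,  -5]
det(A) = (3)·((-4)(-5) - (4)(2)) - (-4)·((-1)(-5) - (4)(-4)) + (-3)·((-1)(2) - (-4)(-4))
  = (3)(12) - (-4)(21) + (-3)(-18)
  = 174
det(A) = 174 ≠ 0, so A is invertible.

Cofactors Cᵢⱼ = (-1)ⁱ⁺ʲ·Mᵢⱼ:
C = 
  [ 12, -21, -18]
  [-26, -27,  10]
  [-28,  -9, -16]

adj(A) = Cᵀ:
adj(A) = 
  [ 12, -26, -28]
  [-21, -27,  -9]
  [-18,  10, -16]

A⁻¹ = (1/174) · adj(A):
A⁻¹ = 
  [  2/29, -13/87, -14/87]
  [ -7/58,  -9/58,  -3/58]
  [ -3/29,   5/87,  -8/87]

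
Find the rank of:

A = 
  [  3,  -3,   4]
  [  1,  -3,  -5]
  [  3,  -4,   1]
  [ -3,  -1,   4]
rank(A) = 3

Row reduce:
R2 → R2 - (1/3)·R1
R3 → R3 - (1)·R1
R4 → R4 + (1)·R1
R3 → R3 - (1/2)·R2
R4 → R4 - (2)·R2
R4 → R4 - (124)·R3
REF = 
  [    3,    -3,     4]
  [    0,    -2, -19/3]
  [    0,     0,   1/6]
  [    0,     0,     0]
Pivot columns: 1, 2, 3 → 3 pivots.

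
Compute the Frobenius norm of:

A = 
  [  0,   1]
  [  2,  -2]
||A||_F = 3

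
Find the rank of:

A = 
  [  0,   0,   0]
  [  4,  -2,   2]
Row reduce:
Swap R1 ↔ R2
REF = 
  [  4,  -2,   2]
  [  0,   0,   0]
Pivot columns: 1 → 1 pivot.

rank(A) = 1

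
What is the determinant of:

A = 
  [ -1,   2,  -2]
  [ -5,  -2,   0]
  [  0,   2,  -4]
-28

Cofactor expansion along row 1:
det(A) = (-1)·((-2)(-4) - (0)(2)) - (2)·((-5)(-4) - (0)(0)) + (-2)·((-5)(2) - (-2)(0))
  = (-1)(8) - (2)(20) + (-2)(-10)
  = -28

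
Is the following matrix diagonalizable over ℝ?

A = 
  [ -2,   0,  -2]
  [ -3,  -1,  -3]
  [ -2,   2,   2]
No

Characteristic polynomial: det(λI - A) = λ³ + λ² - 2λ - 8
Testing integer divisors of the constant term: p(2) = 0, so (λ - 2) is a factor:
p(λ) = (λ - 2)(λ² + 3λ + 4)
λ² + 3λ + 4 = 0  ⇒  λ = (-3 ± √((3)² - 4·(4)))/2 = (-3 ± √(-7))/2
  = (-3 + i√7)/2,  (-3 - i√7)/2
Eigenvalues: 2, (-3 + i√7)/2, (-3 - i√7)/2  (≈ 2, -1.5 + 1.323i, -1.5 - 1.323i)
Has complex eigenvalues (not diagonalizable over ℝ).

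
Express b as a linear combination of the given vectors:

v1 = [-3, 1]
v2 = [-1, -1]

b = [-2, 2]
c1 = 1, c2 = -1

b = 1·v1 + -1·v2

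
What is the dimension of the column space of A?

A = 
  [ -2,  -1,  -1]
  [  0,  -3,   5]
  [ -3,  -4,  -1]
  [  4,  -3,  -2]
dim(Col(A)) = 3

Row reduce:
R3 → R3 - (3/2)·R1
R4 → R4 + (2)·R1
R3 → R3 - (5/6)·R2
R4 → R4 - (5/3)·R2
R4 → R4 - (37/11)·R3
REF = 
  [   -2,    -1,    -1]
  [    0,    -3,     5]
  [    0,     0, -11/3]
  [    0,     0,     0]
Pivot columns: 1, 2, 3 → 3 pivots.
dim(Col(A)) = number of pivot columns = 3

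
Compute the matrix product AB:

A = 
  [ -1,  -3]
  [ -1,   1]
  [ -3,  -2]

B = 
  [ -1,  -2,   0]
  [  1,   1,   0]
A is 3×2 and B is 2×3, so AB is 3×3. Each entry is (row of A)·(column of B):
AB[1,1] = (-1)(-1) + (-3)(1) = -2
AB[1,2] = (-1)(-2) + (-3)(1) = -1
AB[1,3] = (-1)(0) + (-3)(0) = 0
AB[2,1] = (-1)(-1) + (1)(1) = 2
AB[2,2] = (-1)(-2) + (1)(1) = 3
AB[2,3] = (-1)(0) + (1)(0) = 0
AB[3,1] = (-3)(-1) + (-2)(1) = 1
AB[3,2] = (-3)(-2) + (-2)(1) = 4
AB[3,3] = (-3)(0) + (-2)(0) = 0

AB = 
  [ -2,  -1,   0]
  [  2,   3,   0]
  [  1,   4,   0]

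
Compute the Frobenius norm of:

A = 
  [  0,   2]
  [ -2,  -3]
||A||_F = 4.123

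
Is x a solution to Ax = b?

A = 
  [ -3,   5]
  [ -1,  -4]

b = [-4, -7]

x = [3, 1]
Yes

Ax = [-4, -7] = b ✓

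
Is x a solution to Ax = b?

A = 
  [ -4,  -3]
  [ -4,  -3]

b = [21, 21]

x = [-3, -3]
Yes

Ax = [21, 21] = b ✓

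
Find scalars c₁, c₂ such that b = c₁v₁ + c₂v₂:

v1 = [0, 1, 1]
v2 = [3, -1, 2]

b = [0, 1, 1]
c1 = 1, c2 = 0

b = 1·v1 + 0·v2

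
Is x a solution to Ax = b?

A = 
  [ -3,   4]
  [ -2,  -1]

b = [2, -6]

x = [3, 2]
No

Ax = [-1, -8] ≠ b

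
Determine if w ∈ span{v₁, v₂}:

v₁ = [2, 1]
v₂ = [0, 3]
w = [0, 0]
Yes

Form the augmented matrix and row-reduce:
[v₁|v₂|w] = 
  [  2,   0,   0]
  [  1,   3,   0]
R2 → R2 - (1/2)·R1
REF = 
  [  2,   0,   0]
  [  0,   3,   0]

No row of the form [0 0 | nonzero], so the system is consistent. Back-substitution gives c₁ = 0, c₂ = 0: w = (0)·v₁ + (0)·v₂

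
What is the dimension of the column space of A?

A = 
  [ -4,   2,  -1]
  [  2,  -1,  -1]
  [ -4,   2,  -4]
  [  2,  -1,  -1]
Row reduce:
R2 → R2 + (1/2)·R1
R3 → R3 - (1)·R1
R4 → R4 + (1/2)·R1
R3 → R3 - (2)·R2
R4 → R4 - (1)·R2
REF = 
  [  -4,    2,   -1]
  [   0,    0, -3/2]
  [   0,    0,    0]
  [   0,    0,    0]
Pivot columns: 1, 3 → 2 pivots.
dim(Col(A)) = number of pivot columns = 2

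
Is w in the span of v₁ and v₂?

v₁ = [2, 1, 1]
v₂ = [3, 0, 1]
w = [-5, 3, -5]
No

Form the augmented matrix and row-reduce:
[v₁|v₂|w] = 
  [  2,   3,  -5]
  [  1,   0,   3]
  [  1,   1,  -5]
R2 → R2 - (1/2)·R1
R3 → R3 - (1/2)·R1
R3 → R3 - (1/3)·R2
REF = 
  [    2,     3,    -5]
  [    0,  -3/2,  11/2]
  [    0,     0, -13/3]

Row 3 reads [0 0 | -13/3], i.e. 0 = -13/3, so the system is inconsistent and w ∉ span{v₁, v₂}.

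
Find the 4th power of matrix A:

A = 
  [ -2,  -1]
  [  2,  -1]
A² = A·A:
A²[1,1] = (-2)(-2) + (-1)(2) = 2
A²[1,2] = (-2)(-1) + (-1)(-1) = 3
A²[2,1] = (2)(-2) + (-1)(2) = -6
A²[2,2] = (2)(-1) + (-1)(-1) = -1
A² = 
  [  2,   3]
  [ -6,  -1]

A^3 = A^2·A:
A^3[1,1] = (2)(-2) + (3)(2) = 2
A^3[1,2] = (2)(-1) + (3)(-1) = -5
A^3[2,1] = (-6)(-2) + (-1)(2) = 10
A^3[2,2] = (-6)(-1) + (-1)(-1) = 7
A^3 = 
  [  2,  -5]
  [ 10,   7]

A^4 = A^3·A:
A^4[1,1] = (2)(-2) + (-5)(2) = -14
A^4[1,2] = (2)(-1) + (-5)(-1) = 3
A^4[2,1] = (10)(-2) + (7)(2) = -6
A^4[2,2] = (10)(-1) + (7)(-1) = -17
A^4 = 
  [-14,   3]
  [ -6, -17]

Therefore
A^4 = 
  [-14,   3]
  [ -6, -17]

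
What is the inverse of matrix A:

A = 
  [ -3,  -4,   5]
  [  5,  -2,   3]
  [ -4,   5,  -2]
det(A) = (-3)·((-2)(-2) - (3)(5)) - (-4)·((5)(-2) - (3)(-4)) + (5)·((5)(5) - (-2)(-4))
  = (-3)(-11) - (-4)(2) + (5)(17)
  = 126
det(A) = 126 ≠ 0, so A is invertible.

Cofactors Cᵢⱼ = (-1)ⁱ⁺ʲ·Mᵢⱼ:
C = 
  [-11,  -2,  17]
  [ 17,  26,  31]
  [ -2,  34,  26]

adj(A) = Cᵀ:
adj(A) = 
  [-11,  17,  -2]
  [ -2,  26,  34]
  [ 17,  31,  26]

A⁻¹ = (1/126) · adj(A):
A⁻¹ = 
  [-11/126,  17/126,   -1/63]
  [  -1/63,   13/63,   17/63]
  [ 17/126,  31/126,   13/63]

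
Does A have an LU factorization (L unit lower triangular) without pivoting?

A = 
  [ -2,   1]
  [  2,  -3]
Yes.
A[1,1] = -2 ≠ 0, so Gaussian elimination proceeds without a row swap: multiplier ℓ₂₁ = (2)/(-2) = -1, and U[2,2] = -3 - (-1)(1) = -2.
L = 
  [  1,   0]
  [ -1,   1]
U = 
  [ -2,   1]
  [  0,  -2]
Check row 2 of LU: [(-1)(-2), (-1)(1) + (-2)] = [2, -3] = row 2 of A ✓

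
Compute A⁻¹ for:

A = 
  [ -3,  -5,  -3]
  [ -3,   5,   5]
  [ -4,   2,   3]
det(A) = (-3)·((5)(3) - (5)(2)) - (-5)·((-3)(3) - (5)(-4)) + (-3)·((-3)(2) - (5)(-4))
  = (-3)(5) - (-5)(11) + (-3)(14)
  = -2
det(A) = -2 ≠ 0, so A is invertible.

Cofactors Cᵢⱼ = (-1)ⁱ⁺ʲ·Mᵢⱼ:
C = 
  [  5, -11,  14]
  [  9, -21,  26]
  [-10,  24, -30]

adj(A) = Cᵀ:
adj(A) = 
  [  5,   9, -10]
  [-11, -21,  24]
  [ 14,  26, -30]

A⁻¹ = (-1/2) · adj(A):
A⁻¹ = 
  [-5/2, -9/2,    5]
  [11/2, 21/2,  -12]
  [  -7,  -13,   15]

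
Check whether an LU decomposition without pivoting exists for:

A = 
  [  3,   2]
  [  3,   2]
Yes.
A[1,1] = 3 ≠ 0, so Gaussian elimination proceeds without a row swap: multiplier ℓ₂₁ = (3)/(3) = 1, and U[2,2] = 2 - (1)(2) = 0.
L = 
  [  1,   0]
  [  1,   1]
U = 
  [  3,   2]
  [  0,   0]
Check row 2 of LU: [(1)(3), (1)(2) + 0] = [3, 2] = row 2 of A ✓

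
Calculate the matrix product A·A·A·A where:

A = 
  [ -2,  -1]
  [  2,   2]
A² = A·A:
A²[1,1] = (-2)(-2) + (-1)(2) = 2
A²[1,2] = (-2)(-1) + (-1)(2) = 0
A²[2,1] = (2)(-2) + (2)(2) = 0
A²[2,2] = (2)(-1) + (2)(2) = 2
A² = 
  [  2,   0]
  [  0,   2]

A^3 = A^2·A:
A^3[1,1] = (2)(-2) + (0)(2) = -4
A^3[1,2] = (2)(-1) + (0)(2) = -2
A^3[2,1] = (0)(-2) + (2)(2) = 4
A^3[2,2] = (0)(-1) + (2)(2) = 4
A^3 = 
  [ -4,  -2]
  [  4,   4]

A^4 = A^3·A:
A^4[1,1] = (-4)(-2) + (-2)(2) = 4
A^4[1,2] = (-4)(-1) + (-2)(2) = 0
A^4[2,1] = (4)(-2) + (4)(2) = 0
A^4[2,2] = (4)(-1) + (4)(2) = 4
A^4 = 
  [  4,   0]
  [  0,   4]

Therefore
A^4 = 
  [  4,   0]
  [  0,   4]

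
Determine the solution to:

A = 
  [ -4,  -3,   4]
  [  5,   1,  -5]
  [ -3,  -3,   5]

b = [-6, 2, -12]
x = [-3, 2, -3]

Row reduce the augmented matrix [A|b]:
R2 → R2 + (5/4)·R1
R3 → R3 - (3/4)·R1
R3 → R3 - (3/11)·R2
REF = 
  [   -4,    -3,     4,    -6]
  [    0, -11/4,     0, -11/2]
  [    0,     0,     2,    -6]

Back-substitution:
x₃ = (-6) / 2 = -3
x₂ = (-11/2 - (0)(-3)) / (-11/4) = 2
x₁ = (-6 - (-3)(2) - (4)(-3)) / (-4) = -3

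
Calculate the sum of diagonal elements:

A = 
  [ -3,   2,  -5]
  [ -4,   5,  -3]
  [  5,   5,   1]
3

tr(A) = -3 + 5 + 1 = 3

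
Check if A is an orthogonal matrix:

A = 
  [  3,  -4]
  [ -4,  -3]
No

AᵀA = 
  [ 25,   0]
  [  0,  25]
≠ I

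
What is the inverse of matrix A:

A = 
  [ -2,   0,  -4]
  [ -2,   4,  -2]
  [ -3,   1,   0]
det(A) = (-2)·((4)(0) - (-2)(1)) - (0)·((-2)(0) - (-2)(-3)) + (-4)·((-2)(1) - (4)(-3))
  = (-2)(2) - (0)(-6) + (-4)(10)
  = -44
det(A) = -44 ≠ 0, so A is invertible.

Cofactors Cᵢⱼ = (-1)ⁱ⁺ʲ·Mᵢⱼ:
C = 
  [  2,   6,  10]
  [ -4, -12,   2]
  [ 16,   4,  -8]

adj(A) = Cᵀ:
adj(A) = 
  [  2,  -4,  16]
  [  6, -12,   4]
  [ 10,   2,  -8]

A⁻¹ = (-1/44) · adj(A):
A⁻¹ = 
  [-1/22,  1/11, -4/11]
  [-3/22,  3/11, -1/11]
  [-5/22, -1/22,  2/11]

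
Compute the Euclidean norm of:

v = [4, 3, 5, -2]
7.348

||v||₂ = √((4)² + (3)² + (5)² + (-2)²) = √54 = 7.348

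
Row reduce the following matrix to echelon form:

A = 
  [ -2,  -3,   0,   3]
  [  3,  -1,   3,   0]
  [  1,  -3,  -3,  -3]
Row operations:
R2 → R2 + (3/2)·R1
R3 → R3 + (1/2)·R1
R3 → R3 - (9/11)·R2

Resulting echelon form:
REF = 
  [    -2,     -3,      0,      3]
  [     0,  -11/2,      3,    9/2]
  [     0,      0, -60/11, -57/11]

Rank = 3 (number of non-zero pivot rows).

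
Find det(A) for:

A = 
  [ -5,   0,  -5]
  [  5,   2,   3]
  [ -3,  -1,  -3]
10

Cofactor expansion along row 1:
det(A) = (-5)·((2)(-3) - (3)(-1)) - (0)·((5)(-3) - (3)(-3)) + (-5)·((5)(-1) - (2)(-3))
  = (-5)(-3) - (0)(-6) + (-5)(1)
  = 10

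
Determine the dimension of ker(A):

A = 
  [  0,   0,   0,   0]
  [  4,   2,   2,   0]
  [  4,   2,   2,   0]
nullity(A) = 3

Row reduce:
Swap R1 ↔ R2
R3 → R3 - (1)·R1
REF = 
  [  4,   2,   2,   0]
  [  0,   0,   0,   0]
  [  0,   0,   0,   0]
Pivot columns: 1 → 1 pivot.
rank(A) = 1, so nullity(A) = 4 - 1 = 3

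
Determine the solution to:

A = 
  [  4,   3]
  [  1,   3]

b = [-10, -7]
x = [-1, -2]

Row reduce the augmented matrix [A|b]:
R2 → R2 - (1/4)·R1
REF = 
  [   4,    3,  -10]
  [   0,  9/4, -9/2]

Back-substitution:
x₂ = (-9/2) / (9/4) = -2
x₁ = (-10 - (3)(-2)) / 4 = -1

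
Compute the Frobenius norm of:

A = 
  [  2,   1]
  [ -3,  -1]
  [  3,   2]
||A||_F = 5.292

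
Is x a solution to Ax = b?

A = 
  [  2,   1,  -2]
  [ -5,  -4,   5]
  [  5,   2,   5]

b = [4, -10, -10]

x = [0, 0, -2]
Yes

Ax = [4, -10, -10] = b ✓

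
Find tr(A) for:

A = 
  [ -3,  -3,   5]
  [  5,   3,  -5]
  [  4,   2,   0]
0

tr(A) = -3 + 3 + 0 = 0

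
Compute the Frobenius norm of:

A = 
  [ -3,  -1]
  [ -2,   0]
||A||_F = 3.742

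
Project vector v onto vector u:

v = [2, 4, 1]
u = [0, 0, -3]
v·u = (2)(0) + (4)(0) + (1)(-3) = -3
u·u = (0)² + (0)² + (-3)² = 9
proj_u(v) = (v·u / u·u) × u = (-3/9) × u = (-1/3) × u

proj_u(v) = [0, 0, 1]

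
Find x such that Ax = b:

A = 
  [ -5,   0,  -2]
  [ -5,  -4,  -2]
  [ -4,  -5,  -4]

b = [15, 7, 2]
Row reduce the augmented matrix [A|b]:
R2 → R2 - (1)·R1
R3 → R3 - (4/5)·R1
R3 → R3 - (5/4)·R2
REF = 
  [   -5,     0,    -2,    15]
  [    0,    -4,     0,    -8]
  [    0,     0, -12/5,     0]

Back-substitution:
x₃ = 0 / (-12/5) = 0
x₂ = (-8 - (0)(0)) / (-4) = 2
x₁ = (15 - (0)(2) - (-2)(0)) / (-5) = -3

x = [-3, 2, 0]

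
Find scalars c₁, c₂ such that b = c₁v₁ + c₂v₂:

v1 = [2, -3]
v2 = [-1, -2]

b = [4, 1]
c1 = 1, c2 = -2

b = 1·v1 + -2·v2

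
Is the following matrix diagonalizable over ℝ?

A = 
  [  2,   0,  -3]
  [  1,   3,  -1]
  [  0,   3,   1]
No

Characteristic polynomial: det(λI - A) = λ³ - 6λ² + 14λ - 3
By the rational root theorem any rational root is an integer dividing 3; none of those is a root, so p(λ) has no rational roots and hence (being an irreducible cubic) no repeated roots.
Discriminant of the cubic: Δ = -2219
Δ < 0 ⇒ one real eigenvalue and a complex-conjugate pair: λ ≈ 2.881 + 2.081i, 2.881 - 2.081i, 0.2375
Has complex eigenvalues (not diagonalizable over ℝ).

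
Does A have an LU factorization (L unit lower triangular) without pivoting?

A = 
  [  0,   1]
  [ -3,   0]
No.
A[1,1] = 0 but A[2,1] = -3 ≠ 0. Any LU with L unit lower triangular has (LU)[1,1] = U[1,1] and (LU)[2,1] = L[2,1]·U[1,1]; matching A forces U[1,1] = 0, which then forces (LU)[2,1] = 0 ≠ -3. A row swap (pivoting) is required.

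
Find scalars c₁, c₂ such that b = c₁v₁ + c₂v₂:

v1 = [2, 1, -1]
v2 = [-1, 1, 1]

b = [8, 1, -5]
c1 = 3, c2 = -2

b = 3·v1 + -2·v2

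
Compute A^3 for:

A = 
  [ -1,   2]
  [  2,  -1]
A² = A·A:
A²[1,1] = (-1)(-1) + (2)(2) = 5
A²[1,2] = (-1)(2) + (2)(-1) = -4
A²[2,1] = (2)(-1) + (-1)(2) = -4
A²[2,2] = (2)(2) + (-1)(-1) = 5
A² = 
  [  5,  -4]
  [ -4,   5]

A^3 = A^2·A:
A^3[1,1] = (5)(-1) + (-4)(2) = -13
A^3[1,2] = (5)(2) + (-4)(-1) = 14
A^3[2,1] = (-4)(-1) + (5)(2) = 14
A^3[2,2] = (-4)(2) + (5)(-1) = -13
A^3 = 
  [-13,  14]
  [ 14, -13]

Therefore
A^3 = 
  [-13,  14]
  [ 14, -13]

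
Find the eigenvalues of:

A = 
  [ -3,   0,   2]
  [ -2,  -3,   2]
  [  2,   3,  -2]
λ = 0, -4 + √5, -4 - √5  (≈ 0, -1.764, -6.236)

Characteristic polynomial: det(λI - A) = λ³ + 8λ² + 11λ
The constant term is 0, so λ = 0 is a root: p(λ) = λ(λ² + 8λ + 11)
λ² + 8λ + 11 = 0  ⇒  λ = (-8 ± √((8)² - 4·(11)))/2 = (-8 ± √(20))/2
  = -4 + √5,  -4 - √5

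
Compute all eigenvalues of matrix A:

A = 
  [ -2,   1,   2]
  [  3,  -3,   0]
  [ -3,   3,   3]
λ = -3, (1 + √13)/2, (1 - √13)/2  (≈ -3, 2.303, -1.303)

Characteristic polynomial: det(λI - A) = λ³ + 2λ² - 6λ - 9
Testing integer divisors of the constant term: p(-3) = 0, so (λ + 3) is a factor:
p(λ) = (λ + 3)(λ² - λ - 3)
λ² - λ - 3 = 0  ⇒  λ = (1 ± √((-1)² - 4·(-3)))/2 = (1 ± √(13))/2
  = (1 + √13)/2,  (1 - √13)/2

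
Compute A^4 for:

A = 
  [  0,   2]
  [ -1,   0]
A^4 = 
  [  4,   0]
  [  0,   4]

A² = A·A:
A²[1,1] = (0)(0) + (2)(-1) = -2
A²[1,2] = (0)(2) + (2)(0) = 0
A²[2,1] = (-1)(0) + (0)(-1) = 0
A²[2,2] = (-1)(2) + (0)(0) = -2
A² = 
  [ -2,   0]
  [  0,  -2]

A^3 = A^2·A:
A^3[1,1] = (-2)(0) + (0)(-1) = 0
A^3[1,2] = (-2)(2) + (0)(0) = -4
A^3[2,1] = (0)(0) + (-2)(-1) = 2
A^3[2,2] = (0)(2) + (-2)(0) = 0
A^3 = 
  [  0,  -4]
  [  2,   0]

A^4 = A^3·A:
A^4[1,1] = (0)(0) + (-4)(-1) = 4
A^4[1,2] = (0)(2) + (-4)(0) = 0
A^4[2,1] = (2)(0) + (0)(-1) = 0
A^4[2,2] = (2)(2) + (0)(0) = 4
A^4 = 
  [  4,   0]
  [  0,   4]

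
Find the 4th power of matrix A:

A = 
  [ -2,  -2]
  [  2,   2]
A² = A·A:
A²[1,1] = (-2)(-2) + (-2)(2) = 0
A²[1,2] = (-2)(-2) + (-2)(2) = 0
A²[2,1] = (2)(-2) + (2)(2) = 0
A²[2,2] = (2)(-2) + (2)(2) = 0
A² = 
  [  0,   0]
  [  0,   0]

A^3 = A^2·A:
A^3[1,1] = (0)(-2) + (0)(2) = 0
A^3[1,2] = (0)(-2) + (0)(2) = 0
A^3[2,1] = (0)(-2) + (0)(2) = 0
A^3[2,2] = (0)(-2) + (0)(2) = 0
A^3 = 
  [  0,   0]
  [  0,   0]

A^4 = A^3·A:
A^4[1,1] = (0)(-2) + (0)(2) = 0
A^4[1,2] = (0)(-2) + (0)(2) = 0
A^4[2,1] = (0)(-2) + (0)(2) = 0
A^4[2,2] = (0)(-2) + (0)(2) = 0
A^4 = 
  [  0,   0]
  [  0,   0]

Therefore
A^4 = 
  [  0,   0]
  [  0,   0]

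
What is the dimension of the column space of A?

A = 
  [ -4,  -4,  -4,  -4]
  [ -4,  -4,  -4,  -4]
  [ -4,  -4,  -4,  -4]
dim(Col(A)) = 1

Row reduce:
R2 → R2 - (1)·R1
R3 → R3 - (1)·R1
REF = 
  [ -4,  -4,  -4,  -4]
  [  0,   0,   0,   0]
  [  0,   0,   0,   0]
Pivot columns: 1 → 1 pivot.
dim(Col(A)) = number of pivot columns = 1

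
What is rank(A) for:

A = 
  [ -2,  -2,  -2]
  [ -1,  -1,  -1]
rank(A) = 1

Row reduce:
R2 → R2 - (1/2)·R1
REF = 
  [ -2,  -2,  -2]
  [  0,   0,   0]
Pivot columns: 1 → 1 pivot.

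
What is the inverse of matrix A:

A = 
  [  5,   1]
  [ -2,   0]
det(A) = (5)(0) - (1)(-2) = 2
For a 2×2 matrix, A⁻¹ = (1/det(A)) · [[d, -b], [-c, a]]
    = (1/2) · [[0, -1], [2, 5]]

A⁻¹ = 
  [   0, -1/2]
  [   1,  5/2]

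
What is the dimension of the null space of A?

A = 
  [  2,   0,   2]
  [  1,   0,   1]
nullity(A) = 2

Row reduce:
R2 → R2 - (1/2)·R1
REF = 
  [  2,   0,   2]
  [  0,   0,   0]
Pivot columns: 1 → 1 pivot.
rank(A) = 1, so nullity(A) = 3 - 1 = 2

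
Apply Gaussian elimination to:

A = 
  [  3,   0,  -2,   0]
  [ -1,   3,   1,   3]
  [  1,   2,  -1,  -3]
Row operations:
R2 → R2 + (1/3)·R1
R3 → R3 - (1/3)·R1
R3 → R3 - (2/3)·R2

Resulting echelon form:
REF = 
  [   3,    0,   -2,    0]
  [   0,    3,  1/3,    3]
  [   0,    0, -5/9,   -5]

Rank = 3 (number of non-zero pivot rows).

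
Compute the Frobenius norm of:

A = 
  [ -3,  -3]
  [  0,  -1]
||A||_F = 4.359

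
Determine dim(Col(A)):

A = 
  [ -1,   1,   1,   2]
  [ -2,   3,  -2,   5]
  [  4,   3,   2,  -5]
dim(Col(A)) = 3

Row reduce:
R2 → R2 - (2)·R1
R3 → R3 + (4)·R1
R3 → R3 - (7)·R2
REF = 
  [ -1,   1,   1,   2]
  [  0,   1,  -4,   1]
  [  0,   0,  34,  -4]
Pivot columns: 1, 2, 3 → 3 pivots.
dim(Col(A)) = number of pivot columns = 3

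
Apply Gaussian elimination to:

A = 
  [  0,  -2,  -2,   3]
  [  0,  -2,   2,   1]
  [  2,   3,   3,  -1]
Row operations:
Swap R1 ↔ R3
R3 → R3 - (1)·R2

Resulting echelon form:
REF = 
  [  2,   3,   3,  -1]
  [  0,  -2,   2,   1]
  [  0,   0,  -4,   2]

Rank = 3 (number of non-zero pivot rows).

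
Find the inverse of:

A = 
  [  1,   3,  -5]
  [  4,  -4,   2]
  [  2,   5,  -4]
det(A) = (1)·((-4)(-4) - (2)(5)) - (3)·((4)(-4) - (2)(2)) + (-5)·((4)(5) - (-4)(2))
  = (1)(6) - (3)(-20) + (-5)(28)
  = -74
det(A) = -74 ≠ 0, so A is invertible.

Cofactors Cᵢⱼ = (-1)ⁱ⁺ʲ·Mᵢⱼ:
C = 
  [  6,  20,  28]
  [-13,   6,   1]
  [-14, -22, -16]

adj(A) = Cᵀ:
adj(A) = 
  [  6, -13, -14]
  [ 20,   6, -22]
  [ 28,   1, -16]

A⁻¹ = (-1/74) · adj(A):
A⁻¹ = 
  [ -3/37,  13/74,   7/37]
  [-10/37,  -3/37,  11/37]
  [-14/37,  -1/74,   8/37]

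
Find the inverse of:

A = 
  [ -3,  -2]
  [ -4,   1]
det(A) = (-3)(1) - (-2)(-4) = -11
For a 2×2 matrix, A⁻¹ = (1/det(A)) · [[d, -b], [-c, a]]
    = (-1/11) · [[1, 2], [4, -3]]

A⁻¹ = 
  [-1/11, -2/11]
  [-4/11,  3/11]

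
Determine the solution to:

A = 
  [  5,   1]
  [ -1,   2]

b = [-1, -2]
x = [0, -1]

Row reduce the augmented matrix [A|b]:
R2 → R2 + (1/5)·R1
REF = 
  [    5,     1,    -1]
  [    0,  11/5, -11/5]

Back-substitution:
x₂ = (-11/5) / (11/5) = -1
x₁ = (-1 - (1)(-1)) / 5 = 0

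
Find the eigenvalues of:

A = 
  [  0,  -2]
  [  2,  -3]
λ = (-3 + i√7)/2, (-3 - i√7)/2  (≈ -1.5 + 1.323i, -1.5 - 1.323i)

tr(A) = -3, det(A) = 4
Characteristic polynomial: λ² - tr(A)λ + det(A) = λ² + 3λ + 4
λ² + 3λ + 4 = 0  ⇒  λ = (-3 ± √((3)² - 4·(4)))/2 = (-3 ± √(-7))/2
  = (-3 + i√7)/2,  (-3 - i√7)/2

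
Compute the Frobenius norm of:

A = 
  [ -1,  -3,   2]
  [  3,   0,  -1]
||A||_F = 4.899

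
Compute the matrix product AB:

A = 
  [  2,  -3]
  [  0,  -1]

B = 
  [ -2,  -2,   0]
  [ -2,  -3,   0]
A is 2×2 and B is 2×3, so AB is 2×3. Each entry is (row of A)·(column of B):
AB[1,1] = (2)(-2) + (-3)(-2) = 2
AB[1,2] = (2)(-2) + (-3)(-3) = 5
AB[1,3] = (2)(0) + (-3)(0) = 0
AB[2,1] = (0)(-2) + (-1)(-2) = 2
AB[2,2] = (0)(-2) + (-1)(-3) = 3
AB[2,3] = (0)(0) + (-1)(0) = 0

AB = 
  [  2,   5,   0]
  [  2,   3,   0]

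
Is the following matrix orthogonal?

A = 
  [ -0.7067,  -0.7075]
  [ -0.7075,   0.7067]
Yes

AᵀA = 
  [  1,   0]
  [  0,   1]
≈ I (equal to I up to the 4-dp rounding of the entries)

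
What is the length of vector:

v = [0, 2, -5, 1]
5.477

||v||₂ = √((0)² + (2)² + (-5)² + (1)²) = √30 = 5.477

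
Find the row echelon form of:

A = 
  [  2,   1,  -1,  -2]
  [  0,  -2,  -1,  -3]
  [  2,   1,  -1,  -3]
Row operations:
R3 → R3 - (1)·R1

Resulting echelon form:
REF = 
  [  2,   1,  -1,  -2]
  [  0,  -2,  -1,  -3]
  [  0,   0,   0,  -1]

Rank = 3 (number of non-zero pivot rows).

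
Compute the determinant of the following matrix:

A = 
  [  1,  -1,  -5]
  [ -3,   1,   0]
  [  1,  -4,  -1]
-53

Cofactor expansion along row 1:
det(A) = (1)·((1)(-1) - (0)(-4)) - (-1)·((-3)(-1) - (0)(1)) + (-5)·((-3)(-4) - (1)(1))
  = (1)(-1) - (-1)(3) + (-5)(11)
  = -53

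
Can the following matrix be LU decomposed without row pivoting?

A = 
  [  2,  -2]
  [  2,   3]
Yes.
A[1,1] = 2 ≠ 0, so Gaussian elimination proceeds without a row swap: multiplier ℓ₂₁ = (2)/(2) = 1, and U[2,2] = 3 - (1)(-2) = 5.
L = 
  [  1,   0]
  [  1,   1]
U = 
  [  2,  -2]
  [  0,   5]
Check row 2 of LU: [(1)(2), (1)(-2) + 5] = [2, 3] = row 2 of A ✓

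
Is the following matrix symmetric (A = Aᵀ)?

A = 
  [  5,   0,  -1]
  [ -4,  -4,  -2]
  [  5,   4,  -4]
No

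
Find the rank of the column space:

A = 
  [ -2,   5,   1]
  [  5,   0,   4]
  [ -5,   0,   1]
Row reduce:
R2 → R2 + (5/2)·R1
R3 → R3 - (5/2)·R1
R3 → R3 + (1)·R2
REF = 
  [  -2,    5,    1]
  [   0, 25/2, 13/2]
  [   0,    0,    5]
Pivot columns: 1, 2, 3 → 3 pivots.
dim(Col(A)) = number of pivot columns = 3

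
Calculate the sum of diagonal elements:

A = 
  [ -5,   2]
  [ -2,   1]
-4

tr(A) = -5 + 1 = -4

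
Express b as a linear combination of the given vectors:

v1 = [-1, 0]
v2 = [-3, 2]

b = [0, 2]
c1 = -3, c2 = 1

b = -3·v1 + 1·v2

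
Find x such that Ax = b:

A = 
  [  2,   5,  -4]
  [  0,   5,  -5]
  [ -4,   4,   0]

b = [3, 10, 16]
Row reduce the augmented matrix [A|b]:
R3 → R3 + (2)·R1
R3 → R3 - (14/5)·R2
REF = 
  [  2,   5,  -4,   3]
  [  0,   5,  -5,  10]
  [  0,   0,   6,  -6]

Back-substitution:
x₃ = (-6) / 6 = -1
x₂ = (10 - (-5)(-1)) / 5 = 1
x₁ = (3 - (5)(1) - (-4)(-1)) / 2 = -3

x = [-3, 1, -1]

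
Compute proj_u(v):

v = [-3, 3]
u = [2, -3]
v·u = (-3)(2) + (3)(-3) = -15
u·u = (2)² + (-3)² = 13
proj_u(v) = (v·u / u·u) × u = (-15/13) × u

proj_u(v) = [-30/13, 45/13]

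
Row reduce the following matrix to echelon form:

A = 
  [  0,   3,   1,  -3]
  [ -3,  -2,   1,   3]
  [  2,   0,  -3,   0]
Row operations:
Swap R1 ↔ R2
R3 → R3 + (2/3)·R1
R3 → R3 + (4/9)·R2

Resulting echelon form:
REF = 
  [   -3,    -2,     1,     3]
  [    0,     3,     1,    -3]
  [    0,     0, -17/9,   2/3]

Rank = 3 (number of non-zero pivot rows).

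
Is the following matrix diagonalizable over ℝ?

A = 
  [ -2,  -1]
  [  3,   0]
No

tr(A) = -2, det(A) = 3
Characteristic polynomial: λ² - tr(A)λ + det(A) = λ² + 2λ + 3
λ² + 2λ + 3 = 0  ⇒  λ = (-2 ± √((2)² - 4·(3)))/2 = (-2 ± √(-8))/2
  = -1 + i√2,  -1 - i√2
Eigenvalues: -1 + i√2, -1 - i√2  (≈ -1 + 1.414i, -1 - 1.414i)
Has complex eigenvalues (not diagonalizable over ℝ).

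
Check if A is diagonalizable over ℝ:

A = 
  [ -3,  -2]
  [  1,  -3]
No

tr(A) = -6, det(A) = 11
Characteristic polynomial: λ² - tr(A)λ + det(A) = λ² + 6λ + 11
λ² + 6λ + 11 = 0  ⇒  λ = (-6 ± √((6)² - 4·(11)))/2 = (-6 ± √(-8))/2
  = -3 + i√2,  -3 - i√2
Eigenvalues: -3 + i√2, -3 - i√2  (≈ -3 + 1.414i, -3 - 1.414i)
Has complex eigenvalues (not diagonalizable over ℝ).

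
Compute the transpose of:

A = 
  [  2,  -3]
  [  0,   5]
Aᵀ = 
  [  2,   0]
  [ -3,   5]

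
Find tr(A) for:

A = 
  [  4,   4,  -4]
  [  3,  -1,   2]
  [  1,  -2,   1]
4

tr(A) = 4 + -1 + 1 = 4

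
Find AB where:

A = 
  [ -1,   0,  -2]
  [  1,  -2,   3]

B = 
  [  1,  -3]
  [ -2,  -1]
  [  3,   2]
A is 2×3 and B is 3×2, so AB is 2×2. Each entry is (row of A)·(column of B):
AB[1,1] = (-1)(1) + (0)(-2) + (-2)(3) = -7
AB[1,2] = (-1)(-3) + (0)(-1) + (-2)(2) = -1
AB[2,1] = (1)(1) + (-2)(-2) + (3)(3) = 14
AB[2,2] = (1)(-3) + (-2)(-1) + (3)(2) = 5

AB = 
  [ -7,  -1]
  [ 14,   5]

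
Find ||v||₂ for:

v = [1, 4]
4.123

||v||₂ = √((1)² + (4)²) = √17 = 4.123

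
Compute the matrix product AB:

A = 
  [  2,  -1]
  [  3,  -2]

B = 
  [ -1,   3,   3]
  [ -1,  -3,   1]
A is 2×2 and B is 2×3, so AB is 2×3. Each entry is (row of A)·(column of B):
AB[1,1] = (2)(-1) + (-1)(-1) = -1
AB[1,2] = (2)(3) + (-1)(-3) = 9
AB[1,3] = (2)(3) + (-1)(1) = 5
AB[2,1] = (3)(-1) + (-2)(-1) = -1
AB[2,2] = (3)(3) + (-2)(-3) = 15
AB[2,3] = (3)(3) + (-2)(1) = 7

AB = 
  [ -1,   9,   5]
  [ -1,  15,   7]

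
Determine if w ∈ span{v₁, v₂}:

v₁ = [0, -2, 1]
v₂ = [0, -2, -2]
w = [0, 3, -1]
Yes

Form the augmented matrix and row-reduce:
[v₁|v₂|w] = 
  [  0,   0,   0]
  [ -2,  -2,   3]
  [  1,  -2,  -1]
Swap R1 ↔ R2
R3 → R3 + (1/2)·R1
Swap R2 ↔ R3
REF = 
  [ -2,  -2,   3]
  [  0,  -3, 1/2]
  [  0,   0,   0]

No row of the form [0 0 | nonzero], so the system is consistent. Back-substitution gives c₁ = -4/3, c₂ = -1/6: w = (-4/3)·v₁ + (-1/6)·v₂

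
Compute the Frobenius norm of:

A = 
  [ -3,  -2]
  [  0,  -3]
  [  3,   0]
||A||_F = 5.568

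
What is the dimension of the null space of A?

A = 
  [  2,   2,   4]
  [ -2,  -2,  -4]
nullity(A) = 2

Row reduce:
R2 → R2 + (1)·R1
REF = 
  [  2,   2,   4]
  [  0,   0,   0]
Pivot columns: 1 → 1 pivot.
rank(A) = 1, so nullity(A) = 3 - 1 = 2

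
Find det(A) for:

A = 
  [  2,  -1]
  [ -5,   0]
For a 2×2 matrix, det = ad - bc = (2)(0) - (-1)(-5) = -5

det(A) = -5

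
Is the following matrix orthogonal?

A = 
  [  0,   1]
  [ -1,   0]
Yes

AᵀA = 
  [  1,   0]
  [  0,   1]
= I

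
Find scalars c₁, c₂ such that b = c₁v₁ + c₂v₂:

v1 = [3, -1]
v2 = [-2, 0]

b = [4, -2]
c1 = 2, c2 = 1

b = 2·v1 + 1·v2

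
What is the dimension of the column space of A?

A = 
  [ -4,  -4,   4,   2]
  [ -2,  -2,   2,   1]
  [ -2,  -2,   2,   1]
dim(Col(A)) = 1

Row reduce:
R2 → R2 - (1/2)·R1
R3 → R3 - (1/2)·R1
REF = 
  [ -4,  -4,   4,   2]
  [  0,   0,   0,   0]
  [  0,   0,   0,   0]
Pivot columns: 1 → 1 pivot.
dim(Col(A)) = number of pivot columns = 1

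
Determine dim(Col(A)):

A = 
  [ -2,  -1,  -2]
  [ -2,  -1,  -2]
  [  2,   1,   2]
dim(Col(A)) = 1

Row reduce:
R2 → R2 - (1)·R1
R3 → R3 + (1)·R1
REF = 
  [ -2,  -1,  -2]
  [  0,   0,   0]
  [  0,   0,   0]
Pivot columns: 1 → 1 pivot.
dim(Col(A)) = number of pivot columns = 1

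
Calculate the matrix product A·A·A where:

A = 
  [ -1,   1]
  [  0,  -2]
A² = A·A:
A²[1,1] = (-1)(-1) + (1)(0) = 1
A²[1,2] = (-1)(1) + (1)(-2) = -3
A²[2,1] = (0)(-1) + (-2)(0) = 0
A²[2,2] = (0)(1) + (-2)(-2) = 4
A² = 
  [  1,  -3]
  [  0,   4]

A^3 = A^2·A:
A^3[1,1] = (1)(-1) + (-3)(0) = -1
A^3[1,2] = (1)(1) + (-3)(-2) = 7
A^3[2,1] = (0)(-1) + (4)(0) = 0
A^3[2,2] = (0)(1) + (4)(-2) = -8
A^3 = 
  [ -1,   7]
  [  0,  -8]

Therefore
A^3 = 
  [ -1,   7]
  [  0,  -8]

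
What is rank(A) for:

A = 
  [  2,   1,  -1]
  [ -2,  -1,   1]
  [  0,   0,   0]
rank(A) = 1

Row reduce:
R2 → R2 + (1)·R1
REF = 
  [  2,   1,  -1]
  [  0,   0,   0]
  [  0,   0,   0]
Pivot columns: 1 → 1 pivot.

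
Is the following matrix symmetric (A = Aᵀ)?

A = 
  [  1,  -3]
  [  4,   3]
No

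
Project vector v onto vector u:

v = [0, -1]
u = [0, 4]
v·u = (0)(0) + (-1)(4) = -4
u·u = (0)² + (4)² = 16
proj_u(v) = (v·u / u·u) × u = (-4/16) × u = (-1/4) × u

proj_u(v) = [0, -1]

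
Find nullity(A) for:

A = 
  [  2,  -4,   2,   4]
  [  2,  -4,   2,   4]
nullity(A) = 3

Row reduce:
R2 → R2 - (1)·R1
REF = 
  [  2,  -4,   2,   4]
  [  0,   0,   0,   0]
Pivot columns: 1 → 1 pivot.
rank(A) = 1, so nullity(A) = 4 - 1 = 3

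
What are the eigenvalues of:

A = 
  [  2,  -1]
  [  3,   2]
tr(A) = 4, det(A) = 7
Characteristic polynomial: λ² - tr(A)λ + det(A) = λ² - 4λ + 7
λ² - 4λ + 7 = 0  ⇒  λ = (4 ± √((-4)² - 4·(7)))/2 = (4 ± √(-12))/2
  = 2 + i√3,  2 - i√3

λ = 2 + i√3, 2 - i√3  (≈ 2 + 1.732i, 2 - 1.732i)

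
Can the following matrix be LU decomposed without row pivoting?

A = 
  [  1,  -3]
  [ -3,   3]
Yes.
A[1,1] = 1 ≠ 0, so Gaussian elimination proceeds without a row swap: multiplier ℓ₂₁ = (-3)/(1) = -3, and U[2,2] = 3 - (-3)(-3) = -6.
L = 
  [  1,   0]
  [ -3,   1]
U = 
  [  1,  -3]
  [  0,  -6]
Check row 2 of LU: [(-3)(1), (-3)(-3) + (-6)] = [-3, 3] = row 2 of A ✓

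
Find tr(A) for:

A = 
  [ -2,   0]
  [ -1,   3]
1

tr(A) = -2 + 3 = 1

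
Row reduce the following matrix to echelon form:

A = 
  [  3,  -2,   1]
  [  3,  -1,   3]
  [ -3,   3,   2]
Row operations:
R2 → R2 - (1)·R1
R3 → R3 + (1)·R1
R3 → R3 - (1)·R2

Resulting echelon form:
REF = 
  [  3,  -2,   1]
  [  0,   1,   2]
  [  0,   0,   1]

Rank = 3 (number of non-zero pivot rows).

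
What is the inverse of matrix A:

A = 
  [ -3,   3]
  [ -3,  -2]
det(A) = (-3)(-2) - (3)(-3) = 15
For a 2×2 matrix, A⁻¹ = (1/det(A)) · [[d, -b], [-c, a]]
    = (1/15) · [[-2, -3], [3, -3]]

A⁻¹ = 
  [-2/15,  -1/5]
  [  1/5,  -1/5]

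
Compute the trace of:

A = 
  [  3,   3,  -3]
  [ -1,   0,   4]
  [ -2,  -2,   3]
6

tr(A) = 3 + 0 + 3 = 6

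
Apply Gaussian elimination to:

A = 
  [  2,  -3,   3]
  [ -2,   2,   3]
Row operations:
R2 → R2 + (1)·R1

Resulting echelon form:
REF = 
  [  2,  -3,   3]
  [  0,  -1,   6]

Rank = 2 (number of non-zero pivot rows).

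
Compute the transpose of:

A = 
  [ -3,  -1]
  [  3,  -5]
Aᵀ = 
  [ -3,   3]
  [ -1,  -5]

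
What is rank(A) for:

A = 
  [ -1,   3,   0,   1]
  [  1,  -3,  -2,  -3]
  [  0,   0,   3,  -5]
Row reduce:
R2 → R2 + (1)·R1
R3 → R3 + (3/2)·R2
REF = 
  [ -1,   3,   0,   1]
  [  0,   0,  -2,  -2]
  [  0,   0,   0,  -8]
Pivot columns: 1, 3, 4 → 3 pivots.

rank(A) = 3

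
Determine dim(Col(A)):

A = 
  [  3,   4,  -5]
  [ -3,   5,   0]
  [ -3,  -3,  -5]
Row reduce:
R2 → R2 + (1)·R1
R3 → R3 + (1)·R1
R3 → R3 - (1/9)·R2
REF = 
  [    3,     4,    -5]
  [    0,     9,    -5]
  [    0,     0, -85/9]
Pivot columns: 1, 2, 3 → 3 pivots.
dim(Col(A)) = number of pivot columns = 3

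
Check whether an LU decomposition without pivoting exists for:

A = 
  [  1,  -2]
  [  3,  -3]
Yes.
A[1,1] = 1 ≠ 0, so Gaussian elimination proceeds without a row swap: multiplier ℓ₂₁ = (3)/(1) = 3, and U[2,2] = -3 - (3)(-2) = 3.
L = 
  [  1,   0]
  [  3,   1]
U = 
  [  1,  -2]
  [  0,   3]
Check row 2 of LU: [(3)(1), (3)(-2) + 3] = [3, -3] = row 2 of A ✓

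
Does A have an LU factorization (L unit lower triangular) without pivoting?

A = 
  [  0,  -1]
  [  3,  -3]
No.
A[1,1] = 0 but A[2,1] = 3 ≠ 0. Any LU with L unit lower triangular has (LU)[1,1] = U[1,1] and (LU)[2,1] = L[2,1]·U[1,1]; matching A forces U[1,1] = 0, which then forces (LU)[2,1] = 0 ≠ 3. A row swap (pivoting) is required.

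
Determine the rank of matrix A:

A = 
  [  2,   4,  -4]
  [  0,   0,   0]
rank(A) = 1

Row reduce:
(no row operations needed)
REF = 
  [  2,   4,  -4]
  [  0,   0,   0]
Pivot columns: 1 → 1 pivot.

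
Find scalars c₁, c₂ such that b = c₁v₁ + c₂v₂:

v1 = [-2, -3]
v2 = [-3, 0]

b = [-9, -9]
c1 = 3, c2 = 1

b = 3·v1 + 1·v2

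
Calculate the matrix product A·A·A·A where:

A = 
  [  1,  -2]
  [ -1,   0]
A^4 = 
  [ 11, -10]
  [ -5,   6]

A² = A·A:
A²[1,1] = (1)(1) + (-2)(-1) = 3
A²[1,2] = (1)(-2) + (-2)(0) = -2
A²[2,1] = (-1)(1) + (0)(-1) = -1
A²[2,2] = (-1)(-2) + (0)(0) = 2
A² = 
  [  3,  -2]
  [ -1,   2]

A^3 = A^2·A:
A^3[1,1] = (3)(1) + (-2)(-1) = 5
A^3[1,2] = (3)(-2) + (-2)(0) = -6
A^3[2,1] = (-1)(1) + (2)(-1) = -3
A^3[2,2] = (-1)(-2) + (2)(0) = 2
A^3 = 
  [  5,  -6]
  [ -3,   2]

A^4 = A^3·A:
A^4[1,1] = (5)(1) + (-6)(-1) = 11
A^4[1,2] = (5)(-2) + (-6)(0) = -10
A^4[2,1] = (-3)(1) + (2)(-1) = -5
A^4[2,2] = (-3)(-2) + (2)(0) = 6
A^4 = 
  [ 11, -10]
  [ -5,   6]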